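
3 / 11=0.27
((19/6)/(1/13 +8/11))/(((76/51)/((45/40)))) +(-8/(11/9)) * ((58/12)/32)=160629/80960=1.98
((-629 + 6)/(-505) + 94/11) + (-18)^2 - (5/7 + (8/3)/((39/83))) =1489473802/4549545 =327.39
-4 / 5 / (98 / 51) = -102 / 245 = -0.42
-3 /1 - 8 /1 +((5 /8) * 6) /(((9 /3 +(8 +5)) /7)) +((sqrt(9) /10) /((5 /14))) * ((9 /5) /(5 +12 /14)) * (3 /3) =-2985203 /328000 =-9.10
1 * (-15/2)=-15/2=-7.50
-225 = -225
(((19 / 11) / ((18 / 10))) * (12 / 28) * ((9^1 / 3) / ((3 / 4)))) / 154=190 / 17787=0.01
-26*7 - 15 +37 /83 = -16314 /83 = -196.55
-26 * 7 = -182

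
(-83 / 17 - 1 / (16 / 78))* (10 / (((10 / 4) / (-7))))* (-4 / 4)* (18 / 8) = -83601 / 136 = -614.71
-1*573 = -573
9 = 9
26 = 26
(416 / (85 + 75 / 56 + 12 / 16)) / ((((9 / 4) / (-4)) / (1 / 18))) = -186368 / 395037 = -0.47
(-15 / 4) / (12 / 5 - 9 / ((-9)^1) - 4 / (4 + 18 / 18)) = -75 / 52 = -1.44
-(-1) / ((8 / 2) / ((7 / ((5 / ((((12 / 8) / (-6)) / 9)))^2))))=0.00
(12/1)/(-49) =-0.24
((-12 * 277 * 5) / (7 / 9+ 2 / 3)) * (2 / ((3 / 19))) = -1894680 / 13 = -145744.62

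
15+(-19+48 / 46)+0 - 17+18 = -45 / 23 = -1.96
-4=-4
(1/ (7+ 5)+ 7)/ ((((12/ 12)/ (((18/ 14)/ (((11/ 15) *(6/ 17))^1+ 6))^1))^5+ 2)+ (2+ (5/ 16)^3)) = 7601596330032000000/ 2937975487877679549529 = 0.00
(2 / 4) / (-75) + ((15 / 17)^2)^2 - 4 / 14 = 27515303 / 87697050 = 0.31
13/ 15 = 0.87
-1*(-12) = 12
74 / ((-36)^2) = 37 / 648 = 0.06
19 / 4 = 4.75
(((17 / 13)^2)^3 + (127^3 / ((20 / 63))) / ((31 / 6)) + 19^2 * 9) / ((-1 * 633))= -1873541007874183 / 947164730070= -1978.05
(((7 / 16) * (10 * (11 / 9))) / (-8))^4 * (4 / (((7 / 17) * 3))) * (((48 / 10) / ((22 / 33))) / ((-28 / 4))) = -1524494125 / 2293235712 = -0.66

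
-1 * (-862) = 862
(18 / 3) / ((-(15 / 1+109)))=-3 / 62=-0.05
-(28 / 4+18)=-25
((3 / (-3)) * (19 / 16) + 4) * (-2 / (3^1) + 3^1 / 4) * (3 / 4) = 0.18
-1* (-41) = 41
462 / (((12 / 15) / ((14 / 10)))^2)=11319 / 8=1414.88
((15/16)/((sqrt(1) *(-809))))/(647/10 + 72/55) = -825/46993192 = -0.00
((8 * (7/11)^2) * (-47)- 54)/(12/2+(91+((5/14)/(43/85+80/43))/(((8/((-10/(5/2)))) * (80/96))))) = -1007354796/473286539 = -2.13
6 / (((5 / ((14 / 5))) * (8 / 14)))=147 / 25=5.88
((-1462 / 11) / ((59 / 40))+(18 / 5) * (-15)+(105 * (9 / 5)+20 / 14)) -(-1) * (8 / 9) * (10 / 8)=1939345 / 40887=47.43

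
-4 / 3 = -1.33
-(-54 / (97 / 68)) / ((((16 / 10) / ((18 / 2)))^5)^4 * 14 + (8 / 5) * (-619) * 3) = -532185406275475532499217987060546875 / 41769945554246244768802091713349053949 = -0.01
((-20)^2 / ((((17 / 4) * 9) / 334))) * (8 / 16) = 267200 / 153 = 1746.41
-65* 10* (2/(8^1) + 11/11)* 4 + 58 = -3192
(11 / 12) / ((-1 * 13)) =-11 / 156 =-0.07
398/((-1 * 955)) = -398/955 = -0.42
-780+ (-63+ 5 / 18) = -15169 / 18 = -842.72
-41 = -41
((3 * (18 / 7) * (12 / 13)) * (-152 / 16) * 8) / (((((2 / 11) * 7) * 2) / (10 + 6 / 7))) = -10292832 / 4459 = -2308.33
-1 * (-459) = 459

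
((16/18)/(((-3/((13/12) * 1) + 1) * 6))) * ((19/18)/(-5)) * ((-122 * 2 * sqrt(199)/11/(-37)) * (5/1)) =120536 * sqrt(199)/2274723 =0.75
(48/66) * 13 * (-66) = -624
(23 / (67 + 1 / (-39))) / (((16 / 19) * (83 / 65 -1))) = 369265 / 250752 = 1.47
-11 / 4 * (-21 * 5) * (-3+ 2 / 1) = -288.75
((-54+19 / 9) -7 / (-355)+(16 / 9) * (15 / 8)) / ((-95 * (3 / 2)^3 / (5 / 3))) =0.25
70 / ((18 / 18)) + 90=160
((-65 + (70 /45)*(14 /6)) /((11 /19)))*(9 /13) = -31483 /429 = -73.39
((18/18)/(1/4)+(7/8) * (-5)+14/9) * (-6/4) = -85/48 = -1.77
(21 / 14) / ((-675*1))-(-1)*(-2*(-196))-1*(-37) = 193049 / 450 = 429.00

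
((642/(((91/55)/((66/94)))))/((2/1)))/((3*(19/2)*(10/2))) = 77682/81263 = 0.96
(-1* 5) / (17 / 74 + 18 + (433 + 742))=-370 / 88299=-0.00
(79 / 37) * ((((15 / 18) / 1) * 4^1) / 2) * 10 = 35.59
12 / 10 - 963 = -4809 / 5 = -961.80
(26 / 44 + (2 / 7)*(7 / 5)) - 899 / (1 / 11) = -1087681 / 110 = -9888.01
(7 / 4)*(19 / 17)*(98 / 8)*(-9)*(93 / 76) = -287091 / 1088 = -263.87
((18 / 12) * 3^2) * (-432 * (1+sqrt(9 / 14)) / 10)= -2916 / 5 -4374 * sqrt(14) / 35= -1050.80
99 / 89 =1.11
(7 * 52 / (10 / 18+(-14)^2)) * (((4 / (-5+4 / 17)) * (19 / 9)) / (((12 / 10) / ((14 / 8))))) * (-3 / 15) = 411502 / 429867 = 0.96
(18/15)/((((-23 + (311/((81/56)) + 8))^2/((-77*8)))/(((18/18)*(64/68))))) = -387991296/22310154085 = -0.02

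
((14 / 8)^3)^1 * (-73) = -25039 / 64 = -391.23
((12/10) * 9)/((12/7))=63/10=6.30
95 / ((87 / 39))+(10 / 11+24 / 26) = 184203 / 4147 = 44.42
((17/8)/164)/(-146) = -17/191552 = -0.00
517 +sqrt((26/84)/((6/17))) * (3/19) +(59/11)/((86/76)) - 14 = sqrt(1547)/266 +240161/473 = 507.89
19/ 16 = 1.19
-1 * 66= -66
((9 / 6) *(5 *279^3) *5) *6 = 4886468775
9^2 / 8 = 81 / 8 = 10.12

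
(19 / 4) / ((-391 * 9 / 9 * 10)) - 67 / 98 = -524871 / 766360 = -0.68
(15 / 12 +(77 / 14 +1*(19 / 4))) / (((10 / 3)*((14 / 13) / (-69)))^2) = 166554063 / 39200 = 4248.83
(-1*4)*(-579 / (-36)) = -193 / 3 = -64.33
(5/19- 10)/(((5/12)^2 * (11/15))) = -15984/209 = -76.48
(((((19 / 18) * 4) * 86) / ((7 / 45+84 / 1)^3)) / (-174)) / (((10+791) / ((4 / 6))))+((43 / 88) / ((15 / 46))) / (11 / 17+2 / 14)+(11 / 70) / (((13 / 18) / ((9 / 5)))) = 1293723776283640413917 / 565274071999899061800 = 2.29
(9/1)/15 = 3/5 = 0.60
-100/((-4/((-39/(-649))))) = 975/649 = 1.50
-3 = -3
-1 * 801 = -801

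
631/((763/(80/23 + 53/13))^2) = 3220044111/52046490769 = 0.06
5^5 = 3125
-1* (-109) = 109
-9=-9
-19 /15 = -1.27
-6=-6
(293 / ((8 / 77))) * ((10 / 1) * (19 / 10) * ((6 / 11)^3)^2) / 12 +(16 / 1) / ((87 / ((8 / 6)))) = 4953369038 / 42034311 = 117.84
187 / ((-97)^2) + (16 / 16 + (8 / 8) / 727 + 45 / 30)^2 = 124855418213 / 19891717444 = 6.28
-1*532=-532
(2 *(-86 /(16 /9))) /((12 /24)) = -387 /2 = -193.50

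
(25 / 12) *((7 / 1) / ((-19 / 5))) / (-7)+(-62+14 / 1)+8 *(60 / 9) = 447 / 76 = 5.88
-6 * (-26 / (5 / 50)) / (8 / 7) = 1365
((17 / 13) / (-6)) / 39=-0.01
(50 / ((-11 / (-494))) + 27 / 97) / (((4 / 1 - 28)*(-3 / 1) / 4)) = 2396197 / 19206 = 124.76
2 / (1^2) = 2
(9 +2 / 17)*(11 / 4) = 1705 / 68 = 25.07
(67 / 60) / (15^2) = 67 / 13500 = 0.00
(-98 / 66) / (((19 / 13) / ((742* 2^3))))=-3781232 / 627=-6030.67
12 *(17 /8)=25.50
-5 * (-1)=5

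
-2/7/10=-1/35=-0.03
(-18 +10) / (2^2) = -2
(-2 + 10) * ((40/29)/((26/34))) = 5440/377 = 14.43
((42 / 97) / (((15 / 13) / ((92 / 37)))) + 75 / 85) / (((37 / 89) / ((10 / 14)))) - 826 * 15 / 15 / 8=-6329216583 / 63209468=-100.13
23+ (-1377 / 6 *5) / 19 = -1421 / 38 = -37.39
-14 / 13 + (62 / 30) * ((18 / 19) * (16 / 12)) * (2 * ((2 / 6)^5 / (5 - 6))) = -329638 / 300105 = -1.10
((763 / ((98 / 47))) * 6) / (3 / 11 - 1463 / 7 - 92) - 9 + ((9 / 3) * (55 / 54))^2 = -6531389 / 937818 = -6.96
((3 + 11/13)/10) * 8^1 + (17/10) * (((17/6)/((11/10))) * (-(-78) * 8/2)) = 195804/143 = 1369.26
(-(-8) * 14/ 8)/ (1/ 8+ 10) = 1.38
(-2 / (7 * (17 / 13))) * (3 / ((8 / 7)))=-39 / 68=-0.57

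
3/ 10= 0.30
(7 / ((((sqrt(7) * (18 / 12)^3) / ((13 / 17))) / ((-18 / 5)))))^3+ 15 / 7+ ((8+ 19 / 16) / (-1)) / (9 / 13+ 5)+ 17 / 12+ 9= 0.89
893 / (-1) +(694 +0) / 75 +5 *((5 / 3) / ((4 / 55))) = -230749 / 300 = -769.16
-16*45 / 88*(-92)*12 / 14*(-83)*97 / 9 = -44441520 / 77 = -577162.60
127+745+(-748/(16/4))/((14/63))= 61/2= 30.50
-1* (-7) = 7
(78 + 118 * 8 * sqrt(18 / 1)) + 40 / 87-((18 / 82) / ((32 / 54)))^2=2932336273 / 37439232 + 2832 * sqrt(2)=4083.38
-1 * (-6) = 6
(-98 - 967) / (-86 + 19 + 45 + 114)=-1065 / 92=-11.58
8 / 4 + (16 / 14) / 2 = 18 / 7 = 2.57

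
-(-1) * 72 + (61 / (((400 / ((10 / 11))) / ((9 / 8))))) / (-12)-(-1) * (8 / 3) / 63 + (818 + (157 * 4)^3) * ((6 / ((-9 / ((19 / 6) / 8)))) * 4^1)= -695706083092507 / 2661120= -261433562.97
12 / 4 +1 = 4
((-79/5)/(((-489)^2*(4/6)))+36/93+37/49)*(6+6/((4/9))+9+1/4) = 31804318327/968599464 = 32.84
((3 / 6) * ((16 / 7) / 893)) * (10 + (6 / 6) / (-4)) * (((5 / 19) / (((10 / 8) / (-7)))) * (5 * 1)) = -1560 / 16967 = -0.09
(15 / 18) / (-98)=-5 / 588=-0.01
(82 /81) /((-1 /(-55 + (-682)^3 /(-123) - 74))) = -634397402 /243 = -2610688.90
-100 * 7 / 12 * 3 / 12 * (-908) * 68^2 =183688400 / 3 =61229466.67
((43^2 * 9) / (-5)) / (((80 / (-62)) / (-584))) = -37658583 / 25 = -1506343.32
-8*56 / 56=-8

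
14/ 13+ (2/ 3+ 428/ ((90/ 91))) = 254182/ 585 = 434.50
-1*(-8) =8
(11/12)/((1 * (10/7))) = 77/120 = 0.64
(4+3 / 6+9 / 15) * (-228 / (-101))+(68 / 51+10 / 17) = 346004 / 25755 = 13.43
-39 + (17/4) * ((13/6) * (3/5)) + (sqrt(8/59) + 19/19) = -1299/40 + 2 * sqrt(118)/59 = -32.11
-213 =-213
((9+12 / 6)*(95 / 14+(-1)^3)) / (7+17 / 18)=729 / 91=8.01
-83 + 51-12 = -44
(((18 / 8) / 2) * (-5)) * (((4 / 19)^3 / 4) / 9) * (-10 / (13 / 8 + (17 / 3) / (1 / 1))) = 96 / 48013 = 0.00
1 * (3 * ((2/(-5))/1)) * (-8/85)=48/425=0.11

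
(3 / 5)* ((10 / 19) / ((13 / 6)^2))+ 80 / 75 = 54616 / 48165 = 1.13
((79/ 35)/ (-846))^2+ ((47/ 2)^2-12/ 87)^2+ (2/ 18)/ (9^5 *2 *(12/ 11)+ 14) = 127426062406747022046577/ 418026468929605200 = 304827.74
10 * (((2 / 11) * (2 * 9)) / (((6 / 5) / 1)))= 300 / 11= 27.27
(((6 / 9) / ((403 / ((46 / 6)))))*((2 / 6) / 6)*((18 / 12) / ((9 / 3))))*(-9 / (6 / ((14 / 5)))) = -161 / 108810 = -0.00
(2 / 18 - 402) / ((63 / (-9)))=3617 / 63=57.41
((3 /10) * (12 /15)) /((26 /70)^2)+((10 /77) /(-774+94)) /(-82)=126229657 /72560488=1.74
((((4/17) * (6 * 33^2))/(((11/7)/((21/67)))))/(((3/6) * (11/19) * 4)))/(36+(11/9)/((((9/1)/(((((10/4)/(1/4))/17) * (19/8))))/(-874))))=-48866328/23953907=-2.04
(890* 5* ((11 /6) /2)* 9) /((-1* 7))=-5244.64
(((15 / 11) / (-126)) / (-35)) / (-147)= -1 / 475398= -0.00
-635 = -635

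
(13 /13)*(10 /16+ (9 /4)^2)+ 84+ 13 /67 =96353 /1072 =89.88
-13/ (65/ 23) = -23/ 5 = -4.60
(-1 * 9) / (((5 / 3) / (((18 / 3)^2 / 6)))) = -162 / 5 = -32.40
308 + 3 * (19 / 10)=3137 / 10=313.70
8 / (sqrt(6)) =4 * sqrt(6) / 3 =3.27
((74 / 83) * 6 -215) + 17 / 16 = -277005 / 1328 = -208.59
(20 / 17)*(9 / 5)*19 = 684 / 17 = 40.24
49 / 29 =1.69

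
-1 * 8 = -8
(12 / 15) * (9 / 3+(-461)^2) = 170019.20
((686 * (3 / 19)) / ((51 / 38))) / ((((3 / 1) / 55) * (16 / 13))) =245245 / 204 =1202.18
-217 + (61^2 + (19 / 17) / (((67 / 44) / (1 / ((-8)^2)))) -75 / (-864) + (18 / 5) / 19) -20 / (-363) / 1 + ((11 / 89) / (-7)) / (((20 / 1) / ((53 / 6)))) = 8232255786158177 / 2349163444320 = 3504.34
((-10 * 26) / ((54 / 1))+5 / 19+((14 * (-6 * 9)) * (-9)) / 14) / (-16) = -246983 / 8208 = -30.09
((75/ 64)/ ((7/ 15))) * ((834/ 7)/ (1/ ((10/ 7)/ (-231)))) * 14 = -781875/ 30184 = -25.90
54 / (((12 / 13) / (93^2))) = 1011933 / 2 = 505966.50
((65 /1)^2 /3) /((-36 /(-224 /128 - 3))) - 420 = -101165 /432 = -234.18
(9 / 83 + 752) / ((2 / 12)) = 374550 / 83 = 4512.65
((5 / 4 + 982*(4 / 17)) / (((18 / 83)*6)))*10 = 6555755 / 3672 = 1785.34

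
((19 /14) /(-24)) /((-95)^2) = -1 /159600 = -0.00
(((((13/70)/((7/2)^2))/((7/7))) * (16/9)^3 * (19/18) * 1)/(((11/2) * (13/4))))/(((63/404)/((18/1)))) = 503054336/866412855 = 0.58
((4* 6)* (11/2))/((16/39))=1287/4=321.75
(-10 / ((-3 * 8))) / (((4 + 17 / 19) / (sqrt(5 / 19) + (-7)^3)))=-32585 / 1116 + 5 * sqrt(95) / 1116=-29.15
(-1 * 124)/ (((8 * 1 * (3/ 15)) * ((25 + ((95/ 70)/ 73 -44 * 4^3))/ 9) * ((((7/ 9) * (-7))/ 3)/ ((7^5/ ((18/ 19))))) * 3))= -4645610865/ 5704766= -814.34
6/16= 3/8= 0.38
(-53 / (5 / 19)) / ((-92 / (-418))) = -210463 / 230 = -915.06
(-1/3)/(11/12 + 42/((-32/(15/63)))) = -16/29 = -0.55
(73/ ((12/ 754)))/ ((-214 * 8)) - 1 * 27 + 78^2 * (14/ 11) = 871574357/ 112992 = 7713.59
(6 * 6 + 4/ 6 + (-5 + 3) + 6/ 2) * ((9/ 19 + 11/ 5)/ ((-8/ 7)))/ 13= -100457/ 14820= -6.78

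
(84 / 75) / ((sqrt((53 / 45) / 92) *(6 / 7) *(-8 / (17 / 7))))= -119 *sqrt(6095) / 2650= -3.51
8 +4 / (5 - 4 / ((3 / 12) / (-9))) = 1196 / 149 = 8.03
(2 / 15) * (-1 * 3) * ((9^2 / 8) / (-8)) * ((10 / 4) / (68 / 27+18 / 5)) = 10935 / 52864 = 0.21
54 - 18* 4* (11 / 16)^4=310599 / 8192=37.91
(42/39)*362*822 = 320453.54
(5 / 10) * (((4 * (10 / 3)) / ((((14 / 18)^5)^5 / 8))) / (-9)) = -4254210297433200526045920 / 1341068619663964900807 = -3172.25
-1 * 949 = -949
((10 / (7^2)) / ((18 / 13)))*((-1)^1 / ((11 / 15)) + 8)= 4745 / 4851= 0.98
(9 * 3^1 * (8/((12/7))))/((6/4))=84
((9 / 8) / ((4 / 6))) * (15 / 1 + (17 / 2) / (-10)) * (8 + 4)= 22923 / 80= 286.54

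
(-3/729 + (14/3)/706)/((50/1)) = 0.00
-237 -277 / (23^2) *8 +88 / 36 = -238.74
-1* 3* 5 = -15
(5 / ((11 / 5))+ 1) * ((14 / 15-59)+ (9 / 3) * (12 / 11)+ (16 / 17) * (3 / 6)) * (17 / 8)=-457131 / 1210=-377.79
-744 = -744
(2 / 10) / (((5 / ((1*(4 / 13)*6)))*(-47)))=-24 / 15275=-0.00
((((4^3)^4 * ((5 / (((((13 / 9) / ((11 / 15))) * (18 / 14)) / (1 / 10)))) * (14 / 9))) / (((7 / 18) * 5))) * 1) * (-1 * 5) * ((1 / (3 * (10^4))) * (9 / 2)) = -80740352 / 40625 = -1987.45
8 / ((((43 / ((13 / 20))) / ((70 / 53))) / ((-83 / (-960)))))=7553 / 546960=0.01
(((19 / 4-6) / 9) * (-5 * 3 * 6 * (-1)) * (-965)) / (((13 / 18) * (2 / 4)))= 434250 / 13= 33403.85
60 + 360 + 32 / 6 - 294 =394 / 3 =131.33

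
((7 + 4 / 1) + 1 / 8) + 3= 113 / 8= 14.12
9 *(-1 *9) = -81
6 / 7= 0.86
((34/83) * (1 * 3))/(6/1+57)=34/1743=0.02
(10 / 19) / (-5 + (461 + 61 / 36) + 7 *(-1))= 72 / 61655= 0.00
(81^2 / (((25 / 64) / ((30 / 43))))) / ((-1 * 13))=-2519424 / 2795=-901.40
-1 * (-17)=17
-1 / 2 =-0.50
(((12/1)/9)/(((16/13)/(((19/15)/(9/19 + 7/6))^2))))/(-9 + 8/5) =-1694173/19407795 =-0.09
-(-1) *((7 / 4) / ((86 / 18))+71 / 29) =14039 / 4988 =2.81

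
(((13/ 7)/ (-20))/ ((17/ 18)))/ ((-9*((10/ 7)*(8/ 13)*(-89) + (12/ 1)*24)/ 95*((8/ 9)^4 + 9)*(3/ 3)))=21067371/ 40980599840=0.00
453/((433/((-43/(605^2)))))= -19479/158488825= -0.00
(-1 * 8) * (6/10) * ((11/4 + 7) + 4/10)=-1218/25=-48.72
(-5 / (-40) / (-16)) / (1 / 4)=-1 / 32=-0.03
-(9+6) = -15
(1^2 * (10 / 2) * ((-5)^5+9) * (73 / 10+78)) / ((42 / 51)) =-11296279 / 7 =-1613754.14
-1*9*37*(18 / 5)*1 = -5994 / 5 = -1198.80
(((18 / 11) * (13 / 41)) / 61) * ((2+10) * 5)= 14040 / 27511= 0.51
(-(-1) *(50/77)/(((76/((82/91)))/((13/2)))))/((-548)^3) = -1025/3370652937344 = -0.00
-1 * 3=-3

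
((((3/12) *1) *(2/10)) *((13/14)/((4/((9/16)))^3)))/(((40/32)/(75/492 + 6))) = 9562293/15047065600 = 0.00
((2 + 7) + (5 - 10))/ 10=2/ 5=0.40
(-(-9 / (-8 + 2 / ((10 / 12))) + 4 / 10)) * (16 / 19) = -1.69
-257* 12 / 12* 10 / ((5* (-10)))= 257 / 5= 51.40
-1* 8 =-8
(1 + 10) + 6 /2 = 14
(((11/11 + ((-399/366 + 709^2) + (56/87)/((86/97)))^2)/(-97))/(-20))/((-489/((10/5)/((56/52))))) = -136852500561083688249245/276651928827526896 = -494673.94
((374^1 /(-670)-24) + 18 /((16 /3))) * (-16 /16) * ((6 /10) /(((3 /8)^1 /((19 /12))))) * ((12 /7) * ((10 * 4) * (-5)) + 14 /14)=-2581207057 /140700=-18345.47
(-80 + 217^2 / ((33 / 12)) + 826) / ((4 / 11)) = 98281 / 2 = 49140.50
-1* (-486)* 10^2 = 48600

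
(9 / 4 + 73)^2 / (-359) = -90601 / 5744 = -15.77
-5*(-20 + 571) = -2755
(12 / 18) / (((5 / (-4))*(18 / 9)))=-4 / 15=-0.27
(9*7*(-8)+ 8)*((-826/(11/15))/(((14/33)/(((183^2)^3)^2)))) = 1857630267485043188469876616369680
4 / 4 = 1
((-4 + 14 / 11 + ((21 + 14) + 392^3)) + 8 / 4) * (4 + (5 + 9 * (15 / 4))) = 113304522195 / 44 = 2575102777.16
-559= -559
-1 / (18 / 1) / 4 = -1 / 72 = -0.01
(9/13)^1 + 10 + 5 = 204/13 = 15.69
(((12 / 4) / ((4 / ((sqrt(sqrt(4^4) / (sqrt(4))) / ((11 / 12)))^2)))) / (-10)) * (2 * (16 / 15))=-4608 / 3025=-1.52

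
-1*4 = -4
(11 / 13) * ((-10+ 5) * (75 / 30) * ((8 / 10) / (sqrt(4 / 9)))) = -165 / 13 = -12.69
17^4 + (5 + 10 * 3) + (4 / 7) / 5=2924464 / 35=83556.11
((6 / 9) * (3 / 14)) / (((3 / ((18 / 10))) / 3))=9 / 35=0.26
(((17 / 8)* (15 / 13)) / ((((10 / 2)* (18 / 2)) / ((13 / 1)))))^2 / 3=289 / 1728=0.17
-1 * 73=-73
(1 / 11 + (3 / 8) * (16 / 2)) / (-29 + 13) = -17 / 88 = -0.19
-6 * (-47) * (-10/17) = -2820/17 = -165.88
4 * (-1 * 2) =-8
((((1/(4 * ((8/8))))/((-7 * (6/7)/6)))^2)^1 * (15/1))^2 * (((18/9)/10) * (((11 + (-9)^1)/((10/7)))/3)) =0.08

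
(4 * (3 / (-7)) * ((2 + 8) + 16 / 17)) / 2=-9.38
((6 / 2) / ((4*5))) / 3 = 1 / 20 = 0.05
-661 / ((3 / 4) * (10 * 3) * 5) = -1322 / 225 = -5.88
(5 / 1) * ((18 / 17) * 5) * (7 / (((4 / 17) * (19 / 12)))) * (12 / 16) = 14175 / 38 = 373.03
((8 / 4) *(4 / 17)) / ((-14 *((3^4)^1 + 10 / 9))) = -36 / 87941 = -0.00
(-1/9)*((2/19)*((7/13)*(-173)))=2422/2223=1.09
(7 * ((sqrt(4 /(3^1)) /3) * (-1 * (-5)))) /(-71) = -70 * sqrt(3) /639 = -0.19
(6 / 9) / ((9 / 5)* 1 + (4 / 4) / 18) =60 / 167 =0.36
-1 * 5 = -5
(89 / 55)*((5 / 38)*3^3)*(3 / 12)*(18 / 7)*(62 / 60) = 223479 / 58520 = 3.82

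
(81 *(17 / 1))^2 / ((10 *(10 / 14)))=13272903 / 50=265458.06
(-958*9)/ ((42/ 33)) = -47421/ 7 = -6774.43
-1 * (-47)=47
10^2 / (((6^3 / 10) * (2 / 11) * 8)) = 1375 / 432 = 3.18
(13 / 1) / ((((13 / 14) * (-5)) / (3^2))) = -25.20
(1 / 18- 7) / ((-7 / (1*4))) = 250 / 63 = 3.97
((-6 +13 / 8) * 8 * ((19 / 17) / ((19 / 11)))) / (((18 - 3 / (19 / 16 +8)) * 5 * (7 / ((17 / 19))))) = -539 / 16454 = -0.03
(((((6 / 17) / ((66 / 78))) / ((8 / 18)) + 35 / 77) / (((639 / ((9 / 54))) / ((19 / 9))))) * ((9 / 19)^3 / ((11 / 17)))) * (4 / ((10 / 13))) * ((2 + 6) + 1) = 182871 / 31013510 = 0.01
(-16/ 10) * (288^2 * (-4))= 2654208/ 5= 530841.60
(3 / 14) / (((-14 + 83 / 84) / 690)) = -12420 / 1093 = -11.36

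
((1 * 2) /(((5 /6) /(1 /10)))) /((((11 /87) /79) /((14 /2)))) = 1049.69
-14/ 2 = -7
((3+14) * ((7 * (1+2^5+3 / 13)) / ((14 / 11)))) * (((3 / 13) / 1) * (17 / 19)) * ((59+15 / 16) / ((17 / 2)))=14525973 / 3211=4523.82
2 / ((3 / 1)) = 2 / 3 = 0.67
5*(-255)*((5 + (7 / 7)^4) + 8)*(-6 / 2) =53550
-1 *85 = -85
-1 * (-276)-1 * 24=252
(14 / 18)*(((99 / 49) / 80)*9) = 99 / 560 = 0.18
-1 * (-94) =94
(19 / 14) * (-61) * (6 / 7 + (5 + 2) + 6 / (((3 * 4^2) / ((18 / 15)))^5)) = -3263744024339 / 5017600000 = -650.46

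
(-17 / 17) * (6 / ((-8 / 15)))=45 / 4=11.25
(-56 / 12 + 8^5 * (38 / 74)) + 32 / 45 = 28010054 / 1665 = 16822.86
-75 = -75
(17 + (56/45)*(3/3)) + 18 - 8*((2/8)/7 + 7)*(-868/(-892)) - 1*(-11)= -75532/10035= -7.53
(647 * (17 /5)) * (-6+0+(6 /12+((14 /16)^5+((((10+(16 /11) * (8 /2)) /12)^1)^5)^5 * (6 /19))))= 117896574187835846739509889466327815333329 /172687391813274967740075979854315520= 682716.75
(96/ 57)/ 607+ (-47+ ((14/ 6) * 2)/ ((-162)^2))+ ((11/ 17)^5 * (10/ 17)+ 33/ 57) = -507948589614216149/ 10958651309282382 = -46.35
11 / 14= 0.79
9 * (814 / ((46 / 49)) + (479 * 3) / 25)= 4784634 / 575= 8321.10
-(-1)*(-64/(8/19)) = -152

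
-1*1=-1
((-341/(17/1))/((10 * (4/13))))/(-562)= 4433/382160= 0.01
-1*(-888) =888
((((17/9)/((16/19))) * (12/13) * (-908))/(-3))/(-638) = -73321/74646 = -0.98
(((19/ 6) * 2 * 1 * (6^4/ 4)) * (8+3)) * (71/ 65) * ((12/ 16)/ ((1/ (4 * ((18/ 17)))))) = 86541048/ 1105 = 78317.69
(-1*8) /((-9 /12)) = 32 /3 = 10.67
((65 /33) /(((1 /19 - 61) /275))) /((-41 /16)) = 3.47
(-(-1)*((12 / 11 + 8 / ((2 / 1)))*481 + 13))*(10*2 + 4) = 649896 / 11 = 59081.45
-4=-4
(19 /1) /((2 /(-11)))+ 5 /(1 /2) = -189 /2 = -94.50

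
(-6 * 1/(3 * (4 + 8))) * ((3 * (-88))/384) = 0.11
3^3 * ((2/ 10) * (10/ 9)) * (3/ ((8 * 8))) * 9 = 81/ 32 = 2.53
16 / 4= 4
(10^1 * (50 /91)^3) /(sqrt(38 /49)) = 625000 * sqrt(38) /2045407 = 1.88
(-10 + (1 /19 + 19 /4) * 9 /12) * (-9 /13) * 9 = 157545 /3952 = 39.86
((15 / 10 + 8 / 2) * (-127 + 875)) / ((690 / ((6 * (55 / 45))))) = 45254 / 1035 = 43.72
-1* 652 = -652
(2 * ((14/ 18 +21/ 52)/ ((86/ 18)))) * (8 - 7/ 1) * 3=1659/ 1118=1.48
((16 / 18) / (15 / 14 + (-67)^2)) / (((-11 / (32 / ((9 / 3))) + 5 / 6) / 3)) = -3584 / 1194359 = -0.00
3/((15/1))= 1/5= 0.20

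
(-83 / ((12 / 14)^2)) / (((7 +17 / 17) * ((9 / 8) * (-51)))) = 4067 / 16524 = 0.25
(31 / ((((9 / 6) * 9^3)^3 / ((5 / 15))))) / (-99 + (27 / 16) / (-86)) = -0.00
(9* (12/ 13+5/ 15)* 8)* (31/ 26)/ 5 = 18228/ 845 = 21.57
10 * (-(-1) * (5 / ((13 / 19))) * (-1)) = -950 / 13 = -73.08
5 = 5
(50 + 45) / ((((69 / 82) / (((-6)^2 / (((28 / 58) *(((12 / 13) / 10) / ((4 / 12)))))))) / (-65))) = -954469750 / 483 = -1976127.85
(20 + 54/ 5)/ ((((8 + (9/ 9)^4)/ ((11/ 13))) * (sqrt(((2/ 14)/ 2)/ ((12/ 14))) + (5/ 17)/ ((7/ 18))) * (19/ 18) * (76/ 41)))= 81147528/ 35427457 - 89412554 * sqrt(3)/ 177137285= 1.42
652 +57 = 709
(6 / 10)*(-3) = -9 / 5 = -1.80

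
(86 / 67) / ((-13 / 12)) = -1032 / 871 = -1.18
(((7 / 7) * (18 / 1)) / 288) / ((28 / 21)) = 3 / 64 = 0.05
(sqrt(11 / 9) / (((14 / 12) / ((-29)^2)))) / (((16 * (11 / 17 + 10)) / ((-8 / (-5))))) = 14297 * sqrt(11) / 6335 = 7.49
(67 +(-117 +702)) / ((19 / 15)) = 9780 / 19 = 514.74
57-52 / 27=1487 / 27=55.07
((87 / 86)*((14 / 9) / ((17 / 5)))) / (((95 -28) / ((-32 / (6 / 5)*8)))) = -1.47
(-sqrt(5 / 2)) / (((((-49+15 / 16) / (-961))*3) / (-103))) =791864*sqrt(10) / 2307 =1085.43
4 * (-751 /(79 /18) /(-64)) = 6759 /632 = 10.69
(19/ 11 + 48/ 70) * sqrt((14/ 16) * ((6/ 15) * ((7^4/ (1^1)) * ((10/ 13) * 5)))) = 6503 * sqrt(910)/ 1430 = 137.18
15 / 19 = 0.79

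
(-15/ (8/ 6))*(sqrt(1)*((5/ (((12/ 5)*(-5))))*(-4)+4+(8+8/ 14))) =-4485/ 28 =-160.18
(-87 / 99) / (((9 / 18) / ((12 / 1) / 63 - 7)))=754 / 63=11.97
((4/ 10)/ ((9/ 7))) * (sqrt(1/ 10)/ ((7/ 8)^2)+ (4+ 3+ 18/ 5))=64 * sqrt(10)/ 1575+ 742/ 225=3.43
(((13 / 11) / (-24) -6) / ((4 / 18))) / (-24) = 1597 / 1408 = 1.13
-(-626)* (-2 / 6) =-626 / 3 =-208.67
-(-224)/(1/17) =3808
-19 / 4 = -4.75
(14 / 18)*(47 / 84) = 47 / 108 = 0.44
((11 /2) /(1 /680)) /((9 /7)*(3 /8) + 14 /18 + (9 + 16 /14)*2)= 1884960 /10859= 173.59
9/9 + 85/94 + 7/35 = 989/470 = 2.10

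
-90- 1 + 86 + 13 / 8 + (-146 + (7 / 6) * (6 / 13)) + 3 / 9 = -46333 / 312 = -148.50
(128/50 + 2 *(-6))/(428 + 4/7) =-413/18750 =-0.02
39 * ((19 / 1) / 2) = 741 / 2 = 370.50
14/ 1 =14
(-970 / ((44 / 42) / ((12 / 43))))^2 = 14937728400 / 223729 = 66767.06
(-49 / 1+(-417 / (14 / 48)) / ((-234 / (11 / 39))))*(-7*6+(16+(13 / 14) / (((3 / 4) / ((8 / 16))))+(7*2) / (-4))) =203523205 / 149058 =1365.40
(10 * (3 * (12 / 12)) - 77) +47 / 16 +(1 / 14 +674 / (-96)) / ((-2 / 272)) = 302755 / 336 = 901.06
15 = 15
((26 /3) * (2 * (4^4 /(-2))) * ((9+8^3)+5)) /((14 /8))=-14004224 /21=-666867.81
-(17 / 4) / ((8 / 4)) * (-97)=1649 / 8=206.12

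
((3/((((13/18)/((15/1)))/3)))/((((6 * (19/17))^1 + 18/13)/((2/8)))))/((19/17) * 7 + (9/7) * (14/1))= 117045/523288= 0.22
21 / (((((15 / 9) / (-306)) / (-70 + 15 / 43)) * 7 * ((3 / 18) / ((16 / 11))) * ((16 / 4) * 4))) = 9897876 / 473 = 20925.74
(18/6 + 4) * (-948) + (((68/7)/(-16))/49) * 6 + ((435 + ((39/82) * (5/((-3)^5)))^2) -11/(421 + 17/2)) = -80603472369760625/12998254212468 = -6201.10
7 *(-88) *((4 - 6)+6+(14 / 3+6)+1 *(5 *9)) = -36754.67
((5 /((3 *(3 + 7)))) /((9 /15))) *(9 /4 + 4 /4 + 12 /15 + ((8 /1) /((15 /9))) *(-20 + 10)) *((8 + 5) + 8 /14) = -27835 /168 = -165.68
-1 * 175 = -175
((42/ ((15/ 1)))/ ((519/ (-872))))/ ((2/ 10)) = -12208/ 519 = -23.52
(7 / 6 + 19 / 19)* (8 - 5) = 13 / 2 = 6.50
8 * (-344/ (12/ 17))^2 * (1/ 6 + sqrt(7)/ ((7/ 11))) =8549776/ 27 + 188095072 * sqrt(7)/ 63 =8215908.90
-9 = -9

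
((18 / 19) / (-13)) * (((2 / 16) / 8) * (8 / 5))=-9 / 4940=-0.00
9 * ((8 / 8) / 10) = 9 / 10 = 0.90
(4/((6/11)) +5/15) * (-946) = -21758/3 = -7252.67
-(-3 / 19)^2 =-9 / 361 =-0.02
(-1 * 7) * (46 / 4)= -161 / 2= -80.50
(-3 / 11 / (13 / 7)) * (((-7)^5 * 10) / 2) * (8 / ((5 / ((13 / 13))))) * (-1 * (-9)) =25412184 / 143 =177707.58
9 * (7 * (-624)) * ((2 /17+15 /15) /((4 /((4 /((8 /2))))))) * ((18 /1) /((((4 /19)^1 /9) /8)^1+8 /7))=-618973488 /3587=-172560.21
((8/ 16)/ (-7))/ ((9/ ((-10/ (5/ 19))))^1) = 19/ 63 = 0.30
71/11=6.45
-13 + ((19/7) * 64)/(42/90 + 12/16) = 66317/511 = 129.78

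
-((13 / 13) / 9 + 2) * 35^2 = -23275 / 9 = -2586.11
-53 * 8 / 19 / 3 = -424 / 57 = -7.44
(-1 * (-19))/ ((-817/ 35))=-35/ 43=-0.81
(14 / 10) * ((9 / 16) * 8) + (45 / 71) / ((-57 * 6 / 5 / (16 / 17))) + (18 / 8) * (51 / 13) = 90143489 / 5962580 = 15.12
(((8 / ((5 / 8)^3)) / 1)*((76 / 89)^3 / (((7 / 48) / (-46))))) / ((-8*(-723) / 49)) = -1157941428224 / 21237191125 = -54.52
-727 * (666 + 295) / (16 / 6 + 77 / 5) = -10479705 / 271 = -38670.50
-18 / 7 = -2.57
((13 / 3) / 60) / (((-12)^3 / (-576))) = 13 / 540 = 0.02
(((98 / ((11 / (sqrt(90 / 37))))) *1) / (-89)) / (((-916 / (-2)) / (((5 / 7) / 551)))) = -105 *sqrt(370) / 4570581917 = -0.00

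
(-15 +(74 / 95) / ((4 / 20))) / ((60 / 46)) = -8.51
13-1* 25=-12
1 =1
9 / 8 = 1.12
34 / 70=17 / 35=0.49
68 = 68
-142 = -142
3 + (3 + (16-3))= 19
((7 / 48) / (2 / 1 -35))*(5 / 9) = -35 / 14256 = -0.00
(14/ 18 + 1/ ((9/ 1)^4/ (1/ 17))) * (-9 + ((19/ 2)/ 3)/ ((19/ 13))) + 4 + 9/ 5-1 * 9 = -14245856/ 1673055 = -8.51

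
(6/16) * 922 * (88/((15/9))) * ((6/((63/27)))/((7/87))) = 142941348/245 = 583434.07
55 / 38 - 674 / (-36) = 3449 / 171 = 20.17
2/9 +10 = 92/9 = 10.22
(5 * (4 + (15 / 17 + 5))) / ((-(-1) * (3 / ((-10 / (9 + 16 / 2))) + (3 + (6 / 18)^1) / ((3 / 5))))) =108.46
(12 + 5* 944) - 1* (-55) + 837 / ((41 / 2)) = 197941 / 41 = 4827.83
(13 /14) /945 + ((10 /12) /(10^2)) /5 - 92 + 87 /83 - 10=-2217025217 /21961800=-100.95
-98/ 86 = -49/ 43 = -1.14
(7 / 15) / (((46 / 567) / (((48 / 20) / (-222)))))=-1323 / 21275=-0.06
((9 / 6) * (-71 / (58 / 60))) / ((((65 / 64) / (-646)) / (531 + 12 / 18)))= 484344960 / 13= 37257304.62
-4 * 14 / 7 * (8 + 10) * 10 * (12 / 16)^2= -810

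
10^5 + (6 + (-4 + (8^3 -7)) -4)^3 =127363527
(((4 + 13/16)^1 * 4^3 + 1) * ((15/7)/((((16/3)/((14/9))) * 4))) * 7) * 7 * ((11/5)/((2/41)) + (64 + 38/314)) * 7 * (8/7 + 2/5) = 70100997939/25120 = 2790644.82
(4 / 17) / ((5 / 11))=44 / 85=0.52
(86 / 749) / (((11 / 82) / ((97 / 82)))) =8342 / 8239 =1.01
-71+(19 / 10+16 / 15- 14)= -2461 / 30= -82.03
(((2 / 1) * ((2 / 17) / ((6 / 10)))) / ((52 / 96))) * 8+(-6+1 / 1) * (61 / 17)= -2685 / 221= -12.15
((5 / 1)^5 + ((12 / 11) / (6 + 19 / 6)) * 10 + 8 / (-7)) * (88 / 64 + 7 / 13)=526736085 / 88088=5979.66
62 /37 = 1.68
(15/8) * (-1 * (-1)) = 15/8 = 1.88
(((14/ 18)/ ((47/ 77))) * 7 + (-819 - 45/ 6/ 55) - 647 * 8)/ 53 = -55707733/ 493218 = -112.95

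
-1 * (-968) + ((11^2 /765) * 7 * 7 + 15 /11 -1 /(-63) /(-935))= 57556897 /58905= 977.11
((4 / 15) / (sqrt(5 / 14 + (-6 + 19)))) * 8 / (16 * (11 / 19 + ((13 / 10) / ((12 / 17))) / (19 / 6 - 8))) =4408 * sqrt(2618) / 1223541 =0.18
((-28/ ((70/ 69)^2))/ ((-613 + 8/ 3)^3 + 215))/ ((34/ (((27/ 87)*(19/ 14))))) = 0.00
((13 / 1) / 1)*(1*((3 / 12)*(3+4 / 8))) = 91 / 8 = 11.38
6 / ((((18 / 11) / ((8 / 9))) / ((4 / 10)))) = 1.30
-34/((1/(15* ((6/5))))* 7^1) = -612/7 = -87.43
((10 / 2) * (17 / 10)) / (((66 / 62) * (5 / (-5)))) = -527 / 66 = -7.98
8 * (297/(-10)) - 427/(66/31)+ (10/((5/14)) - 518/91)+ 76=-1457969/4290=-339.85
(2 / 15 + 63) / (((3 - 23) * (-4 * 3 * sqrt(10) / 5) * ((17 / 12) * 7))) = 947 * sqrt(10) / 71400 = 0.04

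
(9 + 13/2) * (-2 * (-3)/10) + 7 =163/10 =16.30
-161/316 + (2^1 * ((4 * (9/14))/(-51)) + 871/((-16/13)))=-106539327/150416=-708.30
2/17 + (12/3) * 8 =546/17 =32.12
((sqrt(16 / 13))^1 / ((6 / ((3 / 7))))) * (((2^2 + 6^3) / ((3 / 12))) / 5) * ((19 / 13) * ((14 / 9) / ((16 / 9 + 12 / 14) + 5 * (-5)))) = -1.42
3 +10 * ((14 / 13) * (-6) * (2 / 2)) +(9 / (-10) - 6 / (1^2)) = -8907 / 130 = -68.52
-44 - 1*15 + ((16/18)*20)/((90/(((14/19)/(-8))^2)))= -1725170/29241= -59.00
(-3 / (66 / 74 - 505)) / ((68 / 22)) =1221 / 634168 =0.00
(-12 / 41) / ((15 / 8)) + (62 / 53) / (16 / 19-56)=-1009449 / 5693260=-0.18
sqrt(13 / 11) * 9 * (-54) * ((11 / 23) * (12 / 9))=-648 * sqrt(143) / 23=-336.91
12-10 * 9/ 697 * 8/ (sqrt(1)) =10.97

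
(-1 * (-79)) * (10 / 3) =790 / 3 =263.33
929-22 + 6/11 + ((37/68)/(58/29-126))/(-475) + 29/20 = 40047794947/44057200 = 909.00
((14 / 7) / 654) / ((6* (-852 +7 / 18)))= -1 / 1670861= -0.00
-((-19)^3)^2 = -47045881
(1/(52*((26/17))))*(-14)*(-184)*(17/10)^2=790993/8450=93.61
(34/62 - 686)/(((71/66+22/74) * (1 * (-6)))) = 8648343/103943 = 83.20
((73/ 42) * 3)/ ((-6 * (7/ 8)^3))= -9344/ 7203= -1.30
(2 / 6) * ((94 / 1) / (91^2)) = 0.00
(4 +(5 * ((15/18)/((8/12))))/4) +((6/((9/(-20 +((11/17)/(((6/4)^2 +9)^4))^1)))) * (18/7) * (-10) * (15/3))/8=3269488267/14871600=219.85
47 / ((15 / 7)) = 329 / 15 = 21.93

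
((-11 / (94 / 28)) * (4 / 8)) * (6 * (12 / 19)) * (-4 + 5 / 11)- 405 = -342009 / 893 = -382.99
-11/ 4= -2.75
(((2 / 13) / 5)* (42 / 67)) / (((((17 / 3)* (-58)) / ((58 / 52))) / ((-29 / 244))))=1827 / 234839020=0.00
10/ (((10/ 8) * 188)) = 2/ 47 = 0.04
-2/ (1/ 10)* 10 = -200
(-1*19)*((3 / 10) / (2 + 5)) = -57 / 70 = -0.81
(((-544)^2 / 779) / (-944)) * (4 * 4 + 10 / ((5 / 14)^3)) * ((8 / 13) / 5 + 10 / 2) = -36265181184 / 74686625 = -485.56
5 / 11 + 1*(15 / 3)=5.45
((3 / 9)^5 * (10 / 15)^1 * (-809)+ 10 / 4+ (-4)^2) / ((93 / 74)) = 878269 / 67797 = 12.95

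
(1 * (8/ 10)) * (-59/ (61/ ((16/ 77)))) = -3776/ 23485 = -0.16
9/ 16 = 0.56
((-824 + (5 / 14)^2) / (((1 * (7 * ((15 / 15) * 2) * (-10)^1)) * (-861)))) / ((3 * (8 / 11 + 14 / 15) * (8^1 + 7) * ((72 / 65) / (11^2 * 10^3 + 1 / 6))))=-16764449913497 / 1677926057472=-9.99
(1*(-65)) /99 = -65 /99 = -0.66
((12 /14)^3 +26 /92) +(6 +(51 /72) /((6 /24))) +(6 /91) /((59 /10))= 177112177 /18152589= 9.76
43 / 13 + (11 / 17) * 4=1303 / 221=5.90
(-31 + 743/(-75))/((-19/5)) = 3068/285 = 10.76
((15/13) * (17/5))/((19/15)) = 765/247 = 3.10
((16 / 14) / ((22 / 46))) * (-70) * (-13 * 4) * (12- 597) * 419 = -23452603200 / 11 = -2132054836.36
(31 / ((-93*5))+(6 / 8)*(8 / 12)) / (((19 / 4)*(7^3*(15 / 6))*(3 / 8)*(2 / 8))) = 1664 / 1466325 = 0.00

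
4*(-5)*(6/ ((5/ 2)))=-48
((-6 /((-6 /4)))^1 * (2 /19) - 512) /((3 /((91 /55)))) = -58968 /209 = -282.14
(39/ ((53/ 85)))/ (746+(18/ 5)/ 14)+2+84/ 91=54111991/ 17995991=3.01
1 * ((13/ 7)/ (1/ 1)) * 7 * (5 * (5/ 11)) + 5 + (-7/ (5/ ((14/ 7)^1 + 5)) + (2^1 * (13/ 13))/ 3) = 4193/ 165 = 25.41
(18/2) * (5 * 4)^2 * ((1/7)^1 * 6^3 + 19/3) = 937200/7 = 133885.71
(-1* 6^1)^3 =-216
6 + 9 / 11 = 75 / 11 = 6.82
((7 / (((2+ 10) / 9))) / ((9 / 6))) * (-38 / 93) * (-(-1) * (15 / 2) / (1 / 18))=-5985 / 31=-193.06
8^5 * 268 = 8781824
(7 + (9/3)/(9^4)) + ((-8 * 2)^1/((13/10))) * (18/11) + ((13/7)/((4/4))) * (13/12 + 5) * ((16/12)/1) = 4212191/2189187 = 1.92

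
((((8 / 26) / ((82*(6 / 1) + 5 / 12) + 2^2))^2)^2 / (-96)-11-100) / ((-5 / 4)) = 15968597698999664769468 / 179826550664410636805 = 88.80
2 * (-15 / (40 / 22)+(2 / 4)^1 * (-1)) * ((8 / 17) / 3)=-140 / 51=-2.75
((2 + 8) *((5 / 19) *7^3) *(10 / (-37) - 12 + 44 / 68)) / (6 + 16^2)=-62691825 / 1565581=-40.04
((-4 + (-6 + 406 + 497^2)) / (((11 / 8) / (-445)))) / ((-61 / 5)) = 4403809000 / 671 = 6563053.65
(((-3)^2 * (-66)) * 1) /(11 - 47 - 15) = 198 /17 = 11.65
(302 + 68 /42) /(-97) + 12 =18068 /2037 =8.87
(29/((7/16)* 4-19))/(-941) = 116/64929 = 0.00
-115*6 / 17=-690 / 17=-40.59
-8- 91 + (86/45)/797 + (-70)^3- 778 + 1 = -12333112654/35865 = -343876.00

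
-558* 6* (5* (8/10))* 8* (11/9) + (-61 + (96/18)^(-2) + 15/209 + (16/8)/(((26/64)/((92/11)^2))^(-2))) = -1004280599689180247/7665977786368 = -131004.89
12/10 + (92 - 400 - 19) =-1629/5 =-325.80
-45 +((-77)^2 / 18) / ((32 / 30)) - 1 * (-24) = 27629 / 96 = 287.80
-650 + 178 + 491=19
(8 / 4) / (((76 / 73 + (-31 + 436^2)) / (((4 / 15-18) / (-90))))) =19418 / 9365504175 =0.00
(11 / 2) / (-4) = -11 / 8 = -1.38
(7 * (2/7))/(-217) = -2/217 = -0.01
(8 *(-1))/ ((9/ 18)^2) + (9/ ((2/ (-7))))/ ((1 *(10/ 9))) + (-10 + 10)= -1207/ 20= -60.35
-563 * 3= -1689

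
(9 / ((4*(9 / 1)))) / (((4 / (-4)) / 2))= -1 / 2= -0.50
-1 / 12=-0.08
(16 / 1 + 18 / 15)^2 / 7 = 7396 / 175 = 42.26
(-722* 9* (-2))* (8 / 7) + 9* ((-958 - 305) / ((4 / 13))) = -618525 / 28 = -22090.18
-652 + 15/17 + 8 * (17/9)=-97309/153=-636.01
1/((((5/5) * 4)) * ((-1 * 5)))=-1/20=-0.05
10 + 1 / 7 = 71 / 7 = 10.14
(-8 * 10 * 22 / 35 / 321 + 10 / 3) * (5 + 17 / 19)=114208 / 6099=18.73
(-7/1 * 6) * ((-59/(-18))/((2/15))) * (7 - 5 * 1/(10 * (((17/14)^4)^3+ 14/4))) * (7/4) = -78620883155331055105/6248407444346376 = -12582.55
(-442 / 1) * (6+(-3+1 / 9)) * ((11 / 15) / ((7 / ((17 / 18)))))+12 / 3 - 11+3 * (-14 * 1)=-224843 / 1215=-185.06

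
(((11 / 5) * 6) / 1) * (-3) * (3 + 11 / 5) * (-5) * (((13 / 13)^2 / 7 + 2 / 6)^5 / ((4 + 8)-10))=5720000 / 453789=12.60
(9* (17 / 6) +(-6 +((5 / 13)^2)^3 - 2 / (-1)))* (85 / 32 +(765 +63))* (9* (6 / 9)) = 16553373862491 / 154457888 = 107170.79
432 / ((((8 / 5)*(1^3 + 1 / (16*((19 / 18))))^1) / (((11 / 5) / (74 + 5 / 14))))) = 60192 / 7981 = 7.54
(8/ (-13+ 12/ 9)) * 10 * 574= -3936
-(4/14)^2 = -4/49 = -0.08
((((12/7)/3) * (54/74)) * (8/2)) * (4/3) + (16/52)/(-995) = 7449524/3350165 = 2.22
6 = 6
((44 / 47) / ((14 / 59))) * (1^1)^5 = 3.95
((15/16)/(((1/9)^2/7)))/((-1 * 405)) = -21/16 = -1.31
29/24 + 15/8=37/12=3.08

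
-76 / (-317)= 76 / 317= 0.24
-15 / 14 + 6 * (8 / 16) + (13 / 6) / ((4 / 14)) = 799 / 84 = 9.51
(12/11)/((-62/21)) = -126/341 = -0.37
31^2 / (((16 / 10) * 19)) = 4805 / 152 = 31.61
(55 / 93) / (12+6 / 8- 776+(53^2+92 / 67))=14740 / 51022497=0.00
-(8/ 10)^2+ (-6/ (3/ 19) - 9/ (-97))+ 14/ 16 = -730841/ 19400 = -37.67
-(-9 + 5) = 4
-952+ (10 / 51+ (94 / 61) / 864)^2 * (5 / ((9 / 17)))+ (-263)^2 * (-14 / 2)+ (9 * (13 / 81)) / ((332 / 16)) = -4278178505571920609 / 8818539952896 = -485134.56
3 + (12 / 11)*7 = 10.64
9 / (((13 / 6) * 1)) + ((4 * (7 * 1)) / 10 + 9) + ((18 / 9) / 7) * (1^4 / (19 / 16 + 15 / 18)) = 710363 / 44135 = 16.10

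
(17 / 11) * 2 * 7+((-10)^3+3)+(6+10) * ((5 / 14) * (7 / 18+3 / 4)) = -671417 / 693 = -968.86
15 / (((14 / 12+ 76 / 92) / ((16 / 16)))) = 414 / 55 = 7.53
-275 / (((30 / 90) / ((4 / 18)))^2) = -1100 / 9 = -122.22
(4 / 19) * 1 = 4 / 19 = 0.21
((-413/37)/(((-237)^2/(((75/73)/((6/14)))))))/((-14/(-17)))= -175525/303424938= -0.00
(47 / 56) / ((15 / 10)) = 47 / 84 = 0.56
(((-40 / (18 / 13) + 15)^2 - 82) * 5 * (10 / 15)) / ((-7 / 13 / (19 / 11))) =-22188010 / 18711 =-1185.83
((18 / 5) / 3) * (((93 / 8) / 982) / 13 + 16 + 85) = 121.20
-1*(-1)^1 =1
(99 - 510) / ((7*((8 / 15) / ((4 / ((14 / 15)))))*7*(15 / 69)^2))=-1956771 / 1372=-1426.22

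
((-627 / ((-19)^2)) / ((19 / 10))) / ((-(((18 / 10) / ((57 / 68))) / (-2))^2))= 1375 / 1734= 0.79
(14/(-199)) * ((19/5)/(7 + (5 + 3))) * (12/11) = -1064/54725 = -0.02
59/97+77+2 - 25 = 5297/97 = 54.61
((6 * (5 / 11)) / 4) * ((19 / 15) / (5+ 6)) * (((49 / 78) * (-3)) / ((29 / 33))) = -2793 / 16588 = -0.17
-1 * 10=-10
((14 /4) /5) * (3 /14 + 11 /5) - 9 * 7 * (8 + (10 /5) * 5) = -113231 /100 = -1132.31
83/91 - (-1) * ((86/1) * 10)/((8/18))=176168/91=1935.91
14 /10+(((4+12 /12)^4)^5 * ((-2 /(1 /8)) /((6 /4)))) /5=-3051757812499979 /15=-203450520833331.93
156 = 156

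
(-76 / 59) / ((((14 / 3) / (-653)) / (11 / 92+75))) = 257234331 / 18998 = 13540.07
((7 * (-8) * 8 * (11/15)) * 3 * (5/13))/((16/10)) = -3080/13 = -236.92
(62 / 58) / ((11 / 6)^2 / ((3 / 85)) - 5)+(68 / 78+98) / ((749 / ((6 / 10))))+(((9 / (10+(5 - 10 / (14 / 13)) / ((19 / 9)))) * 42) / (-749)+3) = 883136236441 / 291682837810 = 3.03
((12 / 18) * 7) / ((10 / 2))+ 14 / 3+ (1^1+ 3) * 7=168 / 5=33.60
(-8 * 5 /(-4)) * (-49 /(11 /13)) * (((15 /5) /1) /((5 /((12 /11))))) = -45864 /121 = -379.04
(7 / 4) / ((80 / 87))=609 / 320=1.90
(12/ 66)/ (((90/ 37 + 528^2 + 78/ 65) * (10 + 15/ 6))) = 37/ 709166040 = 0.00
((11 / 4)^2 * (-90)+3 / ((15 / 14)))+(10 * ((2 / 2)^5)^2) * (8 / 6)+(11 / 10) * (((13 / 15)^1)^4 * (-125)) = -12021449 / 16200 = -742.06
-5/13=-0.38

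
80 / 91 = 0.88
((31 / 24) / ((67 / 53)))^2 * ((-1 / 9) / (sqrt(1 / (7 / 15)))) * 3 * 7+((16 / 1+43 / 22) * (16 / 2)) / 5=27.06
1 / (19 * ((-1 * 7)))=-1 / 133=-0.01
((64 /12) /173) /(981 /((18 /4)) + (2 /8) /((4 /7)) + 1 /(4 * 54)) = 2304 /16325491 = 0.00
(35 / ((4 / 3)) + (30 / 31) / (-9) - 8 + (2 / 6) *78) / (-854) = -16421 / 317688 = -0.05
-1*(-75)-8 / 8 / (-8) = 601 / 8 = 75.12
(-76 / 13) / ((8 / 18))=-171 / 13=-13.15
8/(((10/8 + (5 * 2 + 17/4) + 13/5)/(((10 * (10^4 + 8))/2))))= 4003200/181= 22117.13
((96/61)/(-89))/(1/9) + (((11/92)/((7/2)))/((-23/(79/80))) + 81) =260025866999/3216573920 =80.84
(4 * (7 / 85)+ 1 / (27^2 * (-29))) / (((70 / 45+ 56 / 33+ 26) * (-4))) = -6510493 / 2312919360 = -0.00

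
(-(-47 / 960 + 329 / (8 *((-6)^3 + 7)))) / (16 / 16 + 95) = 49303 / 19261440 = 0.00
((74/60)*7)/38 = 259/1140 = 0.23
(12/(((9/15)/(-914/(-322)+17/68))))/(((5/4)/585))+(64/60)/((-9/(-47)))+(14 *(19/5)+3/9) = 629609719/21735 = 28967.55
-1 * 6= -6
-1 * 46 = -46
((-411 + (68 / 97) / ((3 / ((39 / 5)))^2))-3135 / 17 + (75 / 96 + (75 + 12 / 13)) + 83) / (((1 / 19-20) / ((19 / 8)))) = 2668128203211 / 51997587200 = 51.31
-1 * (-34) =34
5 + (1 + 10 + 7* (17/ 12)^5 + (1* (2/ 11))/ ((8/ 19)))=154305373/ 2737152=56.37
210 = 210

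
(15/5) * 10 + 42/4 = 81/2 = 40.50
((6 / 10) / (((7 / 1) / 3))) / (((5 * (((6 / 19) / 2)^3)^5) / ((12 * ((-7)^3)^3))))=-350064705131797068435493996 / 13286025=-26348340089063287810.73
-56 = -56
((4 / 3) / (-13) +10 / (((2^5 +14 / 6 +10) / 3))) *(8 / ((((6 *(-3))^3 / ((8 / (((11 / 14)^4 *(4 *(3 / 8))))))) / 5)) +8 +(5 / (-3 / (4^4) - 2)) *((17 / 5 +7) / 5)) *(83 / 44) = 13931165046097276 / 4704415694903925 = 2.96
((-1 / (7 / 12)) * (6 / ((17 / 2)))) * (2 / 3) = -96 / 119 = -0.81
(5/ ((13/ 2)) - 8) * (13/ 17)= -94/ 17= -5.53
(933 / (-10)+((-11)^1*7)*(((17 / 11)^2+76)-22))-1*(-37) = -483803 / 110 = -4398.21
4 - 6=-2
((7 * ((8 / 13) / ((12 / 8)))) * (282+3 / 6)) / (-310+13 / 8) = -253120 / 96213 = -2.63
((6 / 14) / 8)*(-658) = -141 / 4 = -35.25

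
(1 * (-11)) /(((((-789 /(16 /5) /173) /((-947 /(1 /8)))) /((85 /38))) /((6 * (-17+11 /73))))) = 4823394343680 /364781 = 13222712.65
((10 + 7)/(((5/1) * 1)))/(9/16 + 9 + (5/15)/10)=816/2303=0.35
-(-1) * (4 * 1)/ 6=2/ 3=0.67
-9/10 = -0.90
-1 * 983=-983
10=10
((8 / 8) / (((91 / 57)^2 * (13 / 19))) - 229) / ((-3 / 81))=663951762 / 107653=6167.52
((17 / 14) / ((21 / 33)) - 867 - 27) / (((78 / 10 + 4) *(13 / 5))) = -168125 / 5782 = -29.08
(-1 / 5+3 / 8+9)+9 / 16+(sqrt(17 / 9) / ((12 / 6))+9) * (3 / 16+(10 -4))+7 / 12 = 33 * sqrt(17) / 32+7921 / 120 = 70.26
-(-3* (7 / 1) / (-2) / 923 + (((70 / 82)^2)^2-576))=3001790873525 / 5216354806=575.46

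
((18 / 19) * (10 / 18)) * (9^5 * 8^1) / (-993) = -1574640 / 6289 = -250.38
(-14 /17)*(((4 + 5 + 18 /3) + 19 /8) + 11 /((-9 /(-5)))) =-11837 /612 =-19.34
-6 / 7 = -0.86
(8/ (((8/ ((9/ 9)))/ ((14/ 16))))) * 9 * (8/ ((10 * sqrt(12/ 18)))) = 63 * sqrt(6)/ 20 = 7.72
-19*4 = -76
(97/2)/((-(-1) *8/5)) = 485/16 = 30.31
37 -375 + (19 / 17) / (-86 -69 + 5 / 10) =-1775552 / 5253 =-338.01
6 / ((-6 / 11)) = -11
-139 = -139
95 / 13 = 7.31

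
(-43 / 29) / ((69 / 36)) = -0.77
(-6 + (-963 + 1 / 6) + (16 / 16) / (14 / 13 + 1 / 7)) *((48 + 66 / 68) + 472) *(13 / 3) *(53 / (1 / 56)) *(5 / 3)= -61195927917670 / 5661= -10810091488.72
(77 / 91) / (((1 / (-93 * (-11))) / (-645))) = -7258185 / 13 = -558321.92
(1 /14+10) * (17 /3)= 799 /14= 57.07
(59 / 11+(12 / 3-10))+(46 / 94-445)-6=-233243 / 517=-451.15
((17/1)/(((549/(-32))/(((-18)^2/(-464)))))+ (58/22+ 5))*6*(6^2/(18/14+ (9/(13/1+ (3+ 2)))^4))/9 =435617280/2938309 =148.25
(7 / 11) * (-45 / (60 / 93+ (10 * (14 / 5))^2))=-3255 / 89188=-0.04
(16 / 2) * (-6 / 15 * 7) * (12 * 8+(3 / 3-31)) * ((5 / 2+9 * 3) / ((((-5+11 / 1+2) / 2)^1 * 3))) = -18172 / 5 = -3634.40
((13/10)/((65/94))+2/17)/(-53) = -849/22525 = -0.04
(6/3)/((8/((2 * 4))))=2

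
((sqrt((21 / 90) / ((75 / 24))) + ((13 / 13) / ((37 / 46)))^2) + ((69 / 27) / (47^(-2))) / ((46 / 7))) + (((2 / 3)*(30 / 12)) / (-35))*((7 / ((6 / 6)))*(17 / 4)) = 2*sqrt(105) / 75 + 42344051 / 49284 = 859.46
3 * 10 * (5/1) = 150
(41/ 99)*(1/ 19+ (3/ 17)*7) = 0.53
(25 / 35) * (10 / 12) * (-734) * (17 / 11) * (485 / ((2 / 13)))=-983422375 / 462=-2128619.86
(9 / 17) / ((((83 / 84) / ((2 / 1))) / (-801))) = -1211112 / 1411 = -858.34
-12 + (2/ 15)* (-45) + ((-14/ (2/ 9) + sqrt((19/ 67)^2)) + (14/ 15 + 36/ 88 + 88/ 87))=-16748417/ 213730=-78.36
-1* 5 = -5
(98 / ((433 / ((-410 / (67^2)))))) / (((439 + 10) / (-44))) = 1767920 / 872737913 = 0.00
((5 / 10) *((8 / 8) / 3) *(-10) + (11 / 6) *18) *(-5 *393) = -61570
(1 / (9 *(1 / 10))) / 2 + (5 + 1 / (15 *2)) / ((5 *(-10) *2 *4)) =19547 / 36000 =0.54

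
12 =12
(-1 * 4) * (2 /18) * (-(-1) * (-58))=232 /9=25.78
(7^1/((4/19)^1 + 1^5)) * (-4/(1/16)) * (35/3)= -297920/69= -4317.68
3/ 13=0.23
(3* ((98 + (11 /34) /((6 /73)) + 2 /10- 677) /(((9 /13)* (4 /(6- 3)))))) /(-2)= 7622693 /8160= 934.15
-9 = -9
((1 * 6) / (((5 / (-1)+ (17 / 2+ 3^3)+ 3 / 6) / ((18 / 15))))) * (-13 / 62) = -234 / 4805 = -0.05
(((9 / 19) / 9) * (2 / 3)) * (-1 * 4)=-8 / 57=-0.14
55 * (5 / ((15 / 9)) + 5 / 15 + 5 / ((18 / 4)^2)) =15950 / 81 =196.91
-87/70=-1.24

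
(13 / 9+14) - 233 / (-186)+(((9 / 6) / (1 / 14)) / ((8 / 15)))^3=8722774277 / 142848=61063.33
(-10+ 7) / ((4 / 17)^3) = -14739 / 64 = -230.30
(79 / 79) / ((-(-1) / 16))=16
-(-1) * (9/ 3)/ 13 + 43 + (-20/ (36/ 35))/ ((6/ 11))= 5323/ 702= 7.58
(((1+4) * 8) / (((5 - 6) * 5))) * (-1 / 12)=2 / 3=0.67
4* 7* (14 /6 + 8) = 868 /3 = 289.33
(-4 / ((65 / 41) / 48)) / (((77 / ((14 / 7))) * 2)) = -7872 / 5005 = -1.57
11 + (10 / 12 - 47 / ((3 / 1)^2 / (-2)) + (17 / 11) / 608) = 1341097 / 60192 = 22.28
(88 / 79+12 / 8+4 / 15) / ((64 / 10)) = 6827 / 15168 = 0.45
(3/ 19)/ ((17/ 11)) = 33/ 323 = 0.10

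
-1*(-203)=203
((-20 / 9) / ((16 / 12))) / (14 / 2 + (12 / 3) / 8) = -2 / 9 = -0.22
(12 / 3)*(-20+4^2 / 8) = -72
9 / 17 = 0.53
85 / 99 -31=-2984 / 99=-30.14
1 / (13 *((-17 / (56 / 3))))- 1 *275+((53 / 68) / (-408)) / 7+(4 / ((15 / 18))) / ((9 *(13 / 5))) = -231329883 / 841568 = -274.88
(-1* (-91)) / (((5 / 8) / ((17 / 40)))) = 61.88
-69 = -69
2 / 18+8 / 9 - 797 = -796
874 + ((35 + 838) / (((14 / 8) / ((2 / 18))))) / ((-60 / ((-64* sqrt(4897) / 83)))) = 923.85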